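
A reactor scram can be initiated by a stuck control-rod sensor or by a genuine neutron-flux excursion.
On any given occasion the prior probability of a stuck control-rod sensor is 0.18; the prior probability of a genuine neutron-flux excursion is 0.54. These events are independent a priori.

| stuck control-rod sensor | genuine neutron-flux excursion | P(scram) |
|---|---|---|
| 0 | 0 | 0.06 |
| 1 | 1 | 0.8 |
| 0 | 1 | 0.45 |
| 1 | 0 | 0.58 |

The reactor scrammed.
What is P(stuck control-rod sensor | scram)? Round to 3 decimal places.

P(stuck control-rod sensor | scram) ≈ 0.362

P(scram) = 0.06×0.82×0.46 + 0.45×0.82×0.54 + 0.58×0.18×0.46 + 0.8×0.18×0.54 = 0.022632 + 0.199260 + 0.048024 + 0.077760 = 0.347676
Restricting to configurations with stuck control-rod sensor present: 0.048024 + 0.077760 = 0.125784.
So P(stuck control-rod sensor | scram) = 0.125784/0.347676 ≈ 0.362.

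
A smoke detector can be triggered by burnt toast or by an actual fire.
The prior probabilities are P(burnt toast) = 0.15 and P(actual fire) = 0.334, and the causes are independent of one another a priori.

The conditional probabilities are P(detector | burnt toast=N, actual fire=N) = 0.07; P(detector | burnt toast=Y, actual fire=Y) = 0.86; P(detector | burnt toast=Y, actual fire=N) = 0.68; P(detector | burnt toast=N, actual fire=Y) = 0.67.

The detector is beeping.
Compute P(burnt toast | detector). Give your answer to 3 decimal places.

Sum P(detector|·) weighted by the priors over the 4 (burnt toast, actual fire) configurations:
  P(detector) = 0.07·0.85·0.666 + 0.67·0.85·0.334 + 0.68·0.15·0.666 + 0.86·0.15·0.334
        = 0.039627 + 0.190213 + 0.067932 + 0.043086 = 0.340858
Configurations with burnt toast contribute 0.111018, so
  P(burnt toast | detector) = 0.111018 / 0.340858 ≈ 0.326

P(burnt toast | detector) ≈ 0.326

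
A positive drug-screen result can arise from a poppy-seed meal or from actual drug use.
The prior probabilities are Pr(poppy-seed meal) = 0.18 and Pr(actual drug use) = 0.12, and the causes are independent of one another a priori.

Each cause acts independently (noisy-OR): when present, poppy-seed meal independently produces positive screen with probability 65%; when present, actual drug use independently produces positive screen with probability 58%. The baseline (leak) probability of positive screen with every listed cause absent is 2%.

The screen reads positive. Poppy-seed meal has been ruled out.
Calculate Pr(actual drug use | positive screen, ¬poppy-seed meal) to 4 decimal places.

Under noisy-OR, P(positive screen | causes) = 1 − (1−0.02)·∏(1−qᵢ) over the active causes.
Numerator (weight on configurations with actual drug use): 0.5884·0.12 = 0.070608
Normalizer over all consistent configurations: 0.02·0.88 + 0.5884·0.12 = 0.088208
P(actual drug use | positive screen, ¬poppy-seed meal) = 0.070608/0.088208 ≈ 0.8005

Pr(actual drug use | positive screen, ¬poppy-seed meal) ≈ 0.8005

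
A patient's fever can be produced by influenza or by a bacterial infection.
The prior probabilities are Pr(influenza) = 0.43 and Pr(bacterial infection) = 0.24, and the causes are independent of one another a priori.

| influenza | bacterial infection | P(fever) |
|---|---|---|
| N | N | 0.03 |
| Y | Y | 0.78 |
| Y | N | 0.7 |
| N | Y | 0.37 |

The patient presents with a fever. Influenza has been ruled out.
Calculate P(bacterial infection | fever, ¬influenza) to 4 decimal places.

P(bacterial infection | fever, ¬influenza) ≈ 0.7957

P(fever | ¬influenza) = 0.03*0.76 + 0.37*0.24 = 0.022800 + 0.088800 = 0.111600
The bacterial infection-present share is 0.37*0.24 = 0.088800.
P(bacterial infection | fever, ¬influenza) = 0.088800 / 0.111600 ≈ 0.7957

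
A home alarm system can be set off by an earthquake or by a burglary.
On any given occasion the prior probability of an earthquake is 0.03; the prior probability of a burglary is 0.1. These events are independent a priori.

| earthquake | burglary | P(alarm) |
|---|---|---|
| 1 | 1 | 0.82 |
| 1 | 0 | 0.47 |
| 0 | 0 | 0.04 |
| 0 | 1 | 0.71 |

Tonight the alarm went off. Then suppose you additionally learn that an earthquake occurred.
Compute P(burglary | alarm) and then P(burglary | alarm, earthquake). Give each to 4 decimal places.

P(alarm) = 0.04*0.97*0.9 + 0.71*0.97*0.1 + 0.47*0.03*0.9 + 0.82*0.03*0.1 = 0.034920 + 0.068870 + 0.012690 + 0.002460 = 0.118940
Of this, 0.071330 comes from 0.068870 + 0.002460 (the burglary=true cases).
P(burglary | alarm) = 0.071330 / 0.118940 ≈ 0.5997

Now condition on the additional information:
For the numerator, keep only burglary=true terms: 0.82×0.1 = 0.082000
Denominator P(alarm | earthquake): 0.47×0.9 + 0.82×0.1 = 0.505000
P(burglary | alarm, earthquake) = 0.082000/0.505000 ≈ 0.1624
This is intercausal reasoning (explaining away): once earthquake accounts for the alarm, burglary becomes less likely.

P(burglary | alarm) ≈ 0.5997; P(burglary | alarm, earthquake) ≈ 0.1624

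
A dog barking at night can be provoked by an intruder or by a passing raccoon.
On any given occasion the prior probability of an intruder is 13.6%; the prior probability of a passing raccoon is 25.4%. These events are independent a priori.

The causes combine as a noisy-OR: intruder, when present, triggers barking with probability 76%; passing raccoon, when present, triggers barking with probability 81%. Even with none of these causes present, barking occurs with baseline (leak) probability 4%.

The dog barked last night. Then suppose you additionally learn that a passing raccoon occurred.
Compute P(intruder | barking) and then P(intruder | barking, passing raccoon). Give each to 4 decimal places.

P(intruder | barking) ≈ 0.3513; P(intruder | barking, passing raccoon) ≈ 0.1555

Under noisy-OR, P(barking | causes) = 1 − (1−0.04)·∏(1−qᵢ) over the active causes.
Numerator (weight on configurations with intruder): 0.078081 + 0.033032 = 0.111113
The normalizing constant is 0.04×0.864×0.746 + 0.8176×0.864×0.254 + 0.7696×0.136×0.746 + 0.956224×0.136×0.254 = 0.316322
P(intruder | barking) = 0.111113/0.316322 ≈ 0.3513

With the extra evidence:
P(barking | passing raccoon) = 0.8176·0.864 + 0.956224·0.136 = 0.706406 + 0.130046 = 0.836452
Of this, 0.130046 comes from 0.956224·0.136 (the intruder=true cases).
P(intruder | barking, passing raccoon) = 0.130046 / 0.836452 ≈ 0.1555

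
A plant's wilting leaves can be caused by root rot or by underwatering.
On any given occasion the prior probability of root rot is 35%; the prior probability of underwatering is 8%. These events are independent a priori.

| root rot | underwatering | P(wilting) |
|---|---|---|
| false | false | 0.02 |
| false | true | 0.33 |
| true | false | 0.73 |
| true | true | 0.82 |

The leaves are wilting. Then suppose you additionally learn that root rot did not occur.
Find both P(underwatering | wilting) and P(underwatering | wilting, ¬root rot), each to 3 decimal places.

P(underwatering | wilting) ≈ 0.140; P(underwatering | wilting, ¬root rot) ≈ 0.589

Weight on underwatering=true, given the evidence: 0.017160 + 0.022960 = 0.040120
The normalizing constant is 0.02×0.65×0.92 + 0.33×0.65×0.08 + 0.73×0.35×0.92 + 0.82×0.35×0.08 = 0.287140
P(underwatering | wilting) = 0.040120/0.287140 ≈ 0.140

With the extra evidence:
Weight on underwatering=true, given the evidence: 0.33·0.08 = 0.026400
Normalizer over all consistent configurations: 0.02·0.92 + 0.33·0.08 = 0.044800
P(underwatering | wilting, ¬root rot) = 0.026400/0.044800 ≈ 0.589
With root rot excluded, underwatering must carry more of the explanatory weight for the wilting.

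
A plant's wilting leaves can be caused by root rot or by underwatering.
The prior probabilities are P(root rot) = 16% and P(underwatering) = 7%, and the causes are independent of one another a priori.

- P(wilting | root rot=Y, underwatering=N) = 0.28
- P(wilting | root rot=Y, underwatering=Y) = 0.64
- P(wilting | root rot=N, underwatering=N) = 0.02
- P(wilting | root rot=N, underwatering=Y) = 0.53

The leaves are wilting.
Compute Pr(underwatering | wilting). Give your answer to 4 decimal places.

Pr(underwatering | wilting) ≈ 0.4009

Sum P(wilting|·) weighted by the priors over the 4 (root rot, underwatering) configurations:
  P(wilting) = 0.02×0.84×0.93 + 0.53×0.84×0.07 + 0.28×0.16×0.93 + 0.64×0.16×0.07
        = 0.015624 + 0.031164 + 0.041664 + 0.007168 = 0.095620
Configurations with underwatering contribute 0.038332, so
  P(underwatering | wilting) = 0.038332 / 0.095620 ≈ 0.4009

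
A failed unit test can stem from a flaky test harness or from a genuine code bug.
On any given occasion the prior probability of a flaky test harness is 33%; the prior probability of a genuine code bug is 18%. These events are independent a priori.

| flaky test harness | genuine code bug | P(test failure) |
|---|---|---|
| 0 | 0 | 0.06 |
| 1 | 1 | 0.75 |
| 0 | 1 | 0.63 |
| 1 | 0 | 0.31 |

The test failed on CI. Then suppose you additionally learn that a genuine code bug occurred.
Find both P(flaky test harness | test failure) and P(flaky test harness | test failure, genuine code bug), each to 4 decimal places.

P(flaky test harness | test failure) ≈ 0.5411; P(flaky test harness | test failure, genuine code bug) ≈ 0.3696

P(test failure) = 0.06×0.67×0.82 + 0.63×0.67×0.18 + 0.31×0.33×0.82 + 0.75×0.33×0.18 = 0.032964 + 0.075978 + 0.083886 + 0.044550 = 0.237378
The flaky test harness-present share is 0.083886 + 0.044550 = 0.128436.
So P(flaky test harness | test failure) = 0.128436/0.237378 ≈ 0.5411.

Now also conditioning on genuine code bug=true:
Sum P(test failure|·) weighted by the priors over both values of flaky test harness:
  P(test failure | genuine code bug) = 0.63×0.67 + 0.75×0.33
        = 0.422100 + 0.247500 = 0.669600
Configurations with flaky test harness contribute 0.247500, so
  P(flaky test harness | test failure, genuine code bug) = 0.247500 / 0.669600 ≈ 0.3696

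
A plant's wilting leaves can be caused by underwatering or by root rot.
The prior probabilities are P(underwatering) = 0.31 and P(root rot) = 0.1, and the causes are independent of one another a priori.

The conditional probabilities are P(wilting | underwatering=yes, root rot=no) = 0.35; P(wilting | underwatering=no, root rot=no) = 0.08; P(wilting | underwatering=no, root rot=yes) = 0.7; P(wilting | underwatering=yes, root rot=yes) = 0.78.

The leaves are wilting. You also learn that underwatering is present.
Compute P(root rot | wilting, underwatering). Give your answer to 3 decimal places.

P(root rot | wilting, underwatering) ≈ 0.198

Enumerate both values of root rot and weight by the priors:
  P(wilting | underwatering) = 0.35·0.9 + 0.78·0.1
        = 0.315000 + 0.078000 = 0.393000
The terms with root rot present sum to 0.078000, so
  P(root rot | wilting, underwatering) = 0.078000 / 0.393000 ≈ 0.198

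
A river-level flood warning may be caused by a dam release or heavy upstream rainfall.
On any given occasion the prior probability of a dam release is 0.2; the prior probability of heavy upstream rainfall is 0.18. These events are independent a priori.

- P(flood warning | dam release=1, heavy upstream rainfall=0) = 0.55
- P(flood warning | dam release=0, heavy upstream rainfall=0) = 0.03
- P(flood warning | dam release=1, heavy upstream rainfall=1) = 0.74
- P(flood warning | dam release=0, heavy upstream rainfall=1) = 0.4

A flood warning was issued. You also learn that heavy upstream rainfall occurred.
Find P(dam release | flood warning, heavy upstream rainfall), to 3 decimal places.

By total probability over both values of dam release:
  P(flood warning | heavy upstream rainfall) = 0.4·0.8 + 0.74·0.2
        = 0.320000 + 0.148000 = 0.468000
Keeping only the dam release-present terms gives 0.148000, so
  P(dam release | flood warning, heavy upstream rainfall) = 0.148000 / 0.468000 ≈ 0.316

P(dam release | flood warning, heavy upstream rainfall) ≈ 0.316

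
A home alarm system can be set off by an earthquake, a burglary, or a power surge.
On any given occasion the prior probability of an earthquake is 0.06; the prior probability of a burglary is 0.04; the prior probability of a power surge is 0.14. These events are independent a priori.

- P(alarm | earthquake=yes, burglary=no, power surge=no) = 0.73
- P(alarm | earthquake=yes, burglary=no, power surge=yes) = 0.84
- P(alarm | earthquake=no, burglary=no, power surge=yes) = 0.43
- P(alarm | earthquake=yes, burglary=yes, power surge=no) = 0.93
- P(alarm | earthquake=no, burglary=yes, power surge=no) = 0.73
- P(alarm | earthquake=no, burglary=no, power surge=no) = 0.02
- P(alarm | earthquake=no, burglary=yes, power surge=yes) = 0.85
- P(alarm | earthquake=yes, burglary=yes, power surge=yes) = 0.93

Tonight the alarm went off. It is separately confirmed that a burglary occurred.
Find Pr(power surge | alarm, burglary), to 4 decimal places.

By total probability over the 4 (earthquake, power surge) configurations:
  P(alarm | burglary) = 0.73*0.94*0.86 + 0.85*0.94*0.14 + 0.93*0.06*0.86 + 0.93*0.06*0.14
        = 0.590132 + 0.111860 + 0.047988 + 0.007812 = 0.757792
Configurations with power surge contribute 0.119672, so
  P(power surge | alarm, burglary) = 0.119672 / 0.757792 ≈ 0.1579

Pr(power surge | alarm, burglary) ≈ 0.1579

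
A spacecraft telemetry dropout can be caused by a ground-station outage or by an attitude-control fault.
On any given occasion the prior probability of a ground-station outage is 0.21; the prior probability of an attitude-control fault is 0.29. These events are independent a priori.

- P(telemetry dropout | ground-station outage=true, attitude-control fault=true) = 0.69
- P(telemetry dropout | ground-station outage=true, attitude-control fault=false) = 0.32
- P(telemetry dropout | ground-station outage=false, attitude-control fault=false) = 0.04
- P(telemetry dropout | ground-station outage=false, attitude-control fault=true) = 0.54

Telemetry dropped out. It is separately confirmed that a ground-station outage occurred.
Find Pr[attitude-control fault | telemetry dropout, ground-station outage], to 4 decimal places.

Sum P(telemetry dropout|·) weighted by the priors over both values of attitude-control fault:
  P(telemetry dropout | ground-station outage) = 0.32×0.71 + 0.69×0.29
        = 0.227200 + 0.200100 = 0.427300
Keeping only the attitude-control fault-present terms gives 0.200100, so
  P(attitude-control fault | telemetry dropout, ground-station outage) = 0.200100 / 0.427300 ≈ 0.4683

Pr[attitude-control fault | telemetry dropout, ground-station outage] ≈ 0.4683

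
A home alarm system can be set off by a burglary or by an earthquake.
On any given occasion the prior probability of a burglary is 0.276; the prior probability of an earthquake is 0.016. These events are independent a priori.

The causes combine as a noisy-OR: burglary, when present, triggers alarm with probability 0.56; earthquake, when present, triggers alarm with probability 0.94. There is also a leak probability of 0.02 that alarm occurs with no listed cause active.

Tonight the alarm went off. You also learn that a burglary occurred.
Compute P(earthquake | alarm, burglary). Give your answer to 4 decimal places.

Under noisy-OR, P(alarm | causes) = 1 − (1−0.02)·∏(1−qᵢ) over the active causes.
For the numerator, keep only earthquake=true terms: 0.974128×0.016 = 0.015586
Normalizer over all consistent configurations: 0.5688×0.984 + 0.974128×0.016 = 0.575285
Posterior = 0.015586 / 0.575285 ≈ 0.0271

P(earthquake | alarm, burglary) ≈ 0.0271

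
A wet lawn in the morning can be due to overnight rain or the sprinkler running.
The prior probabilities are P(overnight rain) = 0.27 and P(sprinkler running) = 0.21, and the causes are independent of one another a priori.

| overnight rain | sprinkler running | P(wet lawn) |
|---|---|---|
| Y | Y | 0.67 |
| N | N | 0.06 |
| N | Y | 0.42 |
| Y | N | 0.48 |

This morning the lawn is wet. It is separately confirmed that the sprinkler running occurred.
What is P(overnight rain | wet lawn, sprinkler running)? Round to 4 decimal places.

Sum P(wet lawn|·) weighted by the priors over both values of overnight rain:
  P(wet lawn | sprinkler running) = 0.42×0.73 + 0.67×0.27
        = 0.306600 + 0.180900 = 0.487500
The terms with overnight rain present sum to 0.180900, so
  P(overnight rain | wet lawn, sprinkler running) = 0.180900 / 0.487500 ≈ 0.3711

P(overnight rain | wet lawn, sprinkler running) ≈ 0.3711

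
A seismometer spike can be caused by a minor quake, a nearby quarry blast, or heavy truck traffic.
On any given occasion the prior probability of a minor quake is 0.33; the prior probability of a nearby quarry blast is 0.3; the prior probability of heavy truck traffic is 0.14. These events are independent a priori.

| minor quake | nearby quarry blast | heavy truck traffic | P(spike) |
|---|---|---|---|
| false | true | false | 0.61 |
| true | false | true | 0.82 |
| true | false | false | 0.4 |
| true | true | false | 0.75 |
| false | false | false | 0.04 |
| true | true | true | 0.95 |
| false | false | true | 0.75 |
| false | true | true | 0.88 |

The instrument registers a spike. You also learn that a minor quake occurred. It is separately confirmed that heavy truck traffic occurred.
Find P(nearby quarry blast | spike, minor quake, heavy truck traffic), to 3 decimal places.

Sum P(spike|·) weighted by the priors over both values of nearby quarry blast:
  P(spike | minor quake, heavy truck traffic) = 0.82*0.7 + 0.95*0.3
        = 0.574000 + 0.285000 = 0.859000
Configurations with nearby quarry blast contribute 0.285000, so
  P(nearby quarry blast | spike, minor quake, heavy truck traffic) = 0.285000 / 0.859000 ≈ 0.332

P(nearby quarry blast | spike, minor quake, heavy truck traffic) ≈ 0.332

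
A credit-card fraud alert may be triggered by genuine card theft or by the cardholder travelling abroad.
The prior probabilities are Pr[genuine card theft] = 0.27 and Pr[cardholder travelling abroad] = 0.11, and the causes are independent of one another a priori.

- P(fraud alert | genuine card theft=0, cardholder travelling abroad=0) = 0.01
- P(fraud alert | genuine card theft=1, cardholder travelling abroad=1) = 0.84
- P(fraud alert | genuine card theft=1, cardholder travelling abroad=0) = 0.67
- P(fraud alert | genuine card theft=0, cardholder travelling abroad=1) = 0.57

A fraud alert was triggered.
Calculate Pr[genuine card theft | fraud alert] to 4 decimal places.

Weight on genuine card theft=true, given the evidence: 0.161001 + 0.024948 = 0.185949
Denominator P(fraud alert): 0.01*0.73*0.89 + 0.57*0.73*0.11 + 0.67*0.27*0.89 + 0.84*0.27*0.11 = 0.238217
Posterior = 0.185949 / 0.238217 ≈ 0.7806

Pr[genuine card theft | fraud alert] ≈ 0.7806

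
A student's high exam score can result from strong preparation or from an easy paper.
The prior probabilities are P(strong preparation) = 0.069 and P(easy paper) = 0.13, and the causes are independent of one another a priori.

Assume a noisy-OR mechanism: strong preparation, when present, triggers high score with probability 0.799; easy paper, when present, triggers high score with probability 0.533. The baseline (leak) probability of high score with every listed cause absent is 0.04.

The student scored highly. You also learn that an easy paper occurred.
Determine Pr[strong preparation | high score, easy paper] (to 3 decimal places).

Pr[strong preparation | high score, easy paper] ≈ 0.109

Under noisy-OR, P(high score | causes) = 1 − (1−0.04)·∏(1−qᵢ) over the active causes.
Weight on strong preparation=true, given the evidence: 0.909888*0.069 = 0.062782
Normalizer over all consistent configurations: 0.55168*0.931 + 0.909888*0.069 = 0.576396
P(strong preparation | high score, easy paper) = 0.062782/0.576396 ≈ 0.109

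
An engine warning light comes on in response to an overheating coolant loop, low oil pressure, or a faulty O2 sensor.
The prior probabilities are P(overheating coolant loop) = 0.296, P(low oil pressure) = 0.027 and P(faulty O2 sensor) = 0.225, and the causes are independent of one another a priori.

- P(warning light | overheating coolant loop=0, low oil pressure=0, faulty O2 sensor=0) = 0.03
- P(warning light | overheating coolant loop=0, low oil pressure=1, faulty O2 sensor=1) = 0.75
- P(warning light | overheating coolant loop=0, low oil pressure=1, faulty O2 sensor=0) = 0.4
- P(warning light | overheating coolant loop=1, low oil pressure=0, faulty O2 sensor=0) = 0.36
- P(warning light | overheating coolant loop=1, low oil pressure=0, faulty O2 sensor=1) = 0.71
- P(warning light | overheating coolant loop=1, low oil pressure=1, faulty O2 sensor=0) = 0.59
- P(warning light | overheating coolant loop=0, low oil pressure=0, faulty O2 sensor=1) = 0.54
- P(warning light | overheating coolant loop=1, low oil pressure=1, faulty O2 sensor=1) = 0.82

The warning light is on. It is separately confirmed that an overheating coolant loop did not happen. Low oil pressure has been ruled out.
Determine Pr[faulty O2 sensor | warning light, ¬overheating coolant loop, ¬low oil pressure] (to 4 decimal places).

Pr[faulty O2 sensor | warning light, ¬overheating coolant loop, ¬low oil pressure] ≈ 0.8394

P(warning light | ¬overheating coolant loop, ¬low oil pressure) = 0.03·0.775 + 0.54·0.225 = 0.023250 + 0.121500 = 0.144750
Restricting to configurations with faulty O2 sensor present: 0.54·0.225 = 0.121500.
P(faulty O2 sensor | warning light, ¬overheating coolant loop, ¬low oil pressure) = 0.121500 / 0.144750 ≈ 0.8394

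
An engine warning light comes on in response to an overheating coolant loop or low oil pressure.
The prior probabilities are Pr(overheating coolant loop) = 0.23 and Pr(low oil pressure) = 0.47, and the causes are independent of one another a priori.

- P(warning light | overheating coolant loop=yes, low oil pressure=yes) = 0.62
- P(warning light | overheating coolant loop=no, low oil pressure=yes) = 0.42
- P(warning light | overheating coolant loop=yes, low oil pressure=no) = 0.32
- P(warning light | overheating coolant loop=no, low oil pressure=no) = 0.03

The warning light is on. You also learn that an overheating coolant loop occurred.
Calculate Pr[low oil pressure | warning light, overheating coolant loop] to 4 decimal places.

Weight on low oil pressure=true, given the evidence: 0.62*0.47 = 0.291400
Normalizer over all consistent configurations: 0.32*0.53 + 0.62*0.47 = 0.461000
P(low oil pressure | warning light, overheating coolant loop) = 0.291400/0.461000 ≈ 0.6321

Pr[low oil pressure | warning light, overheating coolant loop] ≈ 0.6321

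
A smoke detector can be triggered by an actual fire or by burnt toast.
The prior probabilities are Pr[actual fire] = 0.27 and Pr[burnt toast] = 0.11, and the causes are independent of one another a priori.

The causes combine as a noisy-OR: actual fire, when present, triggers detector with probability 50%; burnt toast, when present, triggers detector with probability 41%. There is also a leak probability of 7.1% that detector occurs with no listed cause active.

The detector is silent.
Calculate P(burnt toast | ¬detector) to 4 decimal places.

P(burnt toast | ¬detector) ≈ 0.0680

Under noisy-OR, P(detector | causes) = 1 − (1−0.071)·∏(1−qᵢ) over the active causes.
P(¬detector) = 0.929×0.73×0.89 + 0.54811×0.73×0.11 + 0.4645×0.27×0.89 + 0.274055×0.27×0.11 = 0.603571 + 0.044013 + 0.111619 + 0.008139 = 0.767342
Of this, 0.052152 comes from 0.044013 + 0.008139 (the burnt toast=true cases).
P(burnt toast | ¬detector) = 0.052152 / 0.767342 ≈ 0.0680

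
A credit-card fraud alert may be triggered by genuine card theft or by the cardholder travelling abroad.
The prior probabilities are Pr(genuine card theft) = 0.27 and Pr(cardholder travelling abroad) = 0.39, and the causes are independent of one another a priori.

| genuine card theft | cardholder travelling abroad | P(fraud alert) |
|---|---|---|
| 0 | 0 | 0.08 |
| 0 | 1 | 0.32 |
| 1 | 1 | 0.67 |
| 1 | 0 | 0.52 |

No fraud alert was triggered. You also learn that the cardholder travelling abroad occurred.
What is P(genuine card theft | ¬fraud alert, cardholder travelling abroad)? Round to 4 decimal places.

Enumerate both values of genuine card theft and weight by the priors:
  P(¬fraud alert | cardholder travelling abroad) = 0.68·0.73 + 0.33·0.27
        = 0.496400 + 0.089100 = 0.585500
The terms with genuine card theft present sum to 0.089100, so
  P(genuine card theft | ¬fraud alert, cardholder travelling abroad) = 0.089100 / 0.585500 ≈ 0.1522

P(genuine card theft | ¬fraud alert, cardholder travelling abroad) ≈ 0.1522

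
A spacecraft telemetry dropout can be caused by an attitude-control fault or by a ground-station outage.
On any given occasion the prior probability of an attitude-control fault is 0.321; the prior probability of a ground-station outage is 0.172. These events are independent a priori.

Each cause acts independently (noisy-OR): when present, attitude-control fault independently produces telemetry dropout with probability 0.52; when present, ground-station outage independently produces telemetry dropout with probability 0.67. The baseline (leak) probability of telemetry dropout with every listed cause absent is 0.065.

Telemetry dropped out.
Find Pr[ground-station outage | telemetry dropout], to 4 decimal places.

Pr[ground-station outage | telemetry dropout] ≈ 0.4111

Under noisy-OR, P(telemetry dropout | causes) = 1 − (1−0.065)·∏(1−qᵢ) over the active causes.
P(telemetry dropout) = 0.065·0.679·0.828 + 0.69145·0.679·0.172 + 0.5512·0.321·0.828 + 0.851896·0.321·0.172 = 0.036544 + 0.080753 + 0.146502 + 0.047035 = 0.310834
The ground-station outage-present share is 0.080753 + 0.047035 = 0.127788.
So P(ground-station outage | telemetry dropout) = 0.127788/0.310834 ≈ 0.4111.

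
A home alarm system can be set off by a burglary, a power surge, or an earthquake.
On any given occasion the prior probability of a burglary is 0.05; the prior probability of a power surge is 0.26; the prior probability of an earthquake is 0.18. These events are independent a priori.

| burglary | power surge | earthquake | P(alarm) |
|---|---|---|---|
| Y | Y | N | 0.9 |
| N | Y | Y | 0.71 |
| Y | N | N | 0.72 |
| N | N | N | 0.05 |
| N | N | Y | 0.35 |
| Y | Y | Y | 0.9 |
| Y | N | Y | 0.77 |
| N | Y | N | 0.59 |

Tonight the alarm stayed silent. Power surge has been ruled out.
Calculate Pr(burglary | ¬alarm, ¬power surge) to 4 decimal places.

P(¬alarm | ¬power surge) = 0.95*0.95*0.82 + 0.65*0.95*0.18 + 0.28*0.05*0.82 + 0.23*0.05*0.18 = 0.740050 + 0.111150 + 0.011480 + 0.002070 = 0.864750
Of this, 0.013550 comes from 0.011480 + 0.002070 (the burglary=true cases).
Hence the posterior is 0.013550/0.864750 ≈ 0.0157.

Pr(burglary | ¬alarm, ¬power surge) ≈ 0.0157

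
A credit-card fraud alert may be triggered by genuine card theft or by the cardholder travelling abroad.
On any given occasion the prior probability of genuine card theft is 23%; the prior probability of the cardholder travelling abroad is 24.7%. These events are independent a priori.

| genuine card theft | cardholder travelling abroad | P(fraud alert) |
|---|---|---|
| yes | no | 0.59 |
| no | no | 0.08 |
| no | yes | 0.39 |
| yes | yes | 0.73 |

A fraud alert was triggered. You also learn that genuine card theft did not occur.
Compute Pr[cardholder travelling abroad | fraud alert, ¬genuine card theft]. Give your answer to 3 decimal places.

Weight on cardholder travelling abroad=true, given the evidence: 0.39·0.247 = 0.096330
Denominator P(fraud alert | ¬genuine card theft): 0.08·0.753 + 0.39·0.247 = 0.156570
Posterior = 0.096330 / 0.156570 ≈ 0.615

Pr[cardholder travelling abroad | fraud alert, ¬genuine card theft] ≈ 0.615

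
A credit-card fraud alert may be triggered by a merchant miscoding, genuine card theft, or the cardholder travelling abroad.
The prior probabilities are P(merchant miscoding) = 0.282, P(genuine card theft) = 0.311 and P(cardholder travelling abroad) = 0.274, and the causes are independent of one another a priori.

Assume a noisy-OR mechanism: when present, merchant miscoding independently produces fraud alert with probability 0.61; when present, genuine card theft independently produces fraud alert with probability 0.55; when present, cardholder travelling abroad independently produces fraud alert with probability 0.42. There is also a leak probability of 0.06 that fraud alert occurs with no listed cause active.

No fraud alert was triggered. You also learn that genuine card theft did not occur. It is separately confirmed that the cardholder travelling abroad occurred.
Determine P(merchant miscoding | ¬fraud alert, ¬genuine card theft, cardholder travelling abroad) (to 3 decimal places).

Under noisy-OR, P(fraud alert | causes) = 1 − (1−0.06)·∏(1−qᵢ) over the active causes.
P(¬fraud alert | ¬genuine card theft, cardholder travelling abroad) = 0.5452·0.718 + 0.212628·0.282 = 0.391454 + 0.059961 = 0.451415
The merchant miscoding-present share is 0.212628·0.282 = 0.059961.
P(merchant miscoding | ¬fraud alert, ¬genuine card theft, cardholder travelling abroad) = 0.059961 / 0.451415 ≈ 0.133

P(merchant miscoding | ¬fraud alert, ¬genuine card theft, cardholder travelling abroad) ≈ 0.133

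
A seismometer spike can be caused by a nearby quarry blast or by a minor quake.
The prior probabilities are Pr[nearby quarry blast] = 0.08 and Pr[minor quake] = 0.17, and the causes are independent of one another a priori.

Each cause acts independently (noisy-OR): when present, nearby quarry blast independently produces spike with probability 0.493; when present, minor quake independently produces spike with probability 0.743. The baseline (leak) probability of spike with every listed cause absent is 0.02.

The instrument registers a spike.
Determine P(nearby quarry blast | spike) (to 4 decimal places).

Under noisy-OR, P(spike | causes) = 1 − (1−0.02)·∏(1−qᵢ) over the active causes.
Numerator (weight on configurations with nearby quarry blast): 0.033408 + 0.011863 = 0.045271
Normalizer over all consistent configurations: 0.02*0.92*0.83 + 0.74814*0.92*0.17 + 0.50314*0.08*0.83 + 0.872307*0.08*0.17 = 0.177552
P(nearby quarry blast | spike) = 0.045271/0.177552 ≈ 0.2550

P(nearby quarry blast | spike) ≈ 0.2550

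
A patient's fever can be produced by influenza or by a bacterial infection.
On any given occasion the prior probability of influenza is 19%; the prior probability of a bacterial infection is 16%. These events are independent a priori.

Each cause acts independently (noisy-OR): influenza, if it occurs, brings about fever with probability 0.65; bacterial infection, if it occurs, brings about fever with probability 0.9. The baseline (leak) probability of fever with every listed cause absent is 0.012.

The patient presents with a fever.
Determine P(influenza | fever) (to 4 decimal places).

P(influenza | fever) ≈ 0.5170

Under noisy-OR, P(fever | causes) = 1 − (1−0.012)·∏(1−qᵢ) over the active causes.
By total probability over the 4 (influenza, bacterial infection) configurations:
  P(fever) = 0.012×0.81×0.84 + 0.9012×0.81×0.16 + 0.6542×0.19×0.84 + 0.96542×0.19×0.16
        = 0.008165 + 0.116796 + 0.104410 + 0.029349 = 0.258720
Configurations with influenza contribute 0.133759, so
  P(influenza | fever) = 0.133759 / 0.258720 ≈ 0.5170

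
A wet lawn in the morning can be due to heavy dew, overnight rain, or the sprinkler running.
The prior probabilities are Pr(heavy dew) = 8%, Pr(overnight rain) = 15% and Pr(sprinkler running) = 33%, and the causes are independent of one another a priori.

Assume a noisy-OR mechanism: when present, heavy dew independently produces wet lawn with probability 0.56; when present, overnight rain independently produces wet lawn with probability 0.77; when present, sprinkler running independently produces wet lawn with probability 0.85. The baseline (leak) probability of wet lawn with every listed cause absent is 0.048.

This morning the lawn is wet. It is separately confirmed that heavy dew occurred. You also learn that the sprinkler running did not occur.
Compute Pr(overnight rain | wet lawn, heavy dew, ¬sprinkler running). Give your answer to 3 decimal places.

Under noisy-OR, P(wet lawn | causes) = 1 − (1−0.048)·∏(1−qᵢ) over the active causes.
P(wet lawn | heavy dew, ¬sprinkler running) = 0.58112×0.85 + 0.903658×0.15 = 0.493952 + 0.135549 = 0.629501
Restricting to configurations with overnight rain present: 0.903658×0.15 = 0.135549.
So P(overnight rain | wet lawn, heavy dew, ¬sprinkler running) = 0.135549/0.629501 ≈ 0.215.

Pr(overnight rain | wet lawn, heavy dew, ¬sprinkler running) ≈ 0.215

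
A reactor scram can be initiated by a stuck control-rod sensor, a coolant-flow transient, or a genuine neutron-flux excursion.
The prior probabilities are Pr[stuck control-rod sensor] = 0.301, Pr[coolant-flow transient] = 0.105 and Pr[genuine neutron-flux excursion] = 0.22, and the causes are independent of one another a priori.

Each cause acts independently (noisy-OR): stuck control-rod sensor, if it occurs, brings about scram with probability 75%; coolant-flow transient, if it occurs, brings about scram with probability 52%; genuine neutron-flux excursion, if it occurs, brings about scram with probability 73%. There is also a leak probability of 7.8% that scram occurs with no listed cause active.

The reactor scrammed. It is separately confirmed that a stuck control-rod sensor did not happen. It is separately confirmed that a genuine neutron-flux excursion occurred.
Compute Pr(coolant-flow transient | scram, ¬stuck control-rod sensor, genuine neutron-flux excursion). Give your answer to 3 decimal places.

Under noisy-OR, P(scram | causes) = 1 − (1−0.078)·∏(1−qᵢ) over the active causes.
P(scram | ¬stuck control-rod sensor, genuine neutron-flux excursion) = 0.75106*0.895 + 0.880509*0.105 = 0.672199 + 0.092453 = 0.764652
The coolant-flow transient-present share is 0.880509*0.105 = 0.092453.
Hence the posterior is 0.092453/0.764652 ≈ 0.121.

Pr(coolant-flow transient | scram, ¬stuck control-rod sensor, genuine neutron-flux excursion) ≈ 0.121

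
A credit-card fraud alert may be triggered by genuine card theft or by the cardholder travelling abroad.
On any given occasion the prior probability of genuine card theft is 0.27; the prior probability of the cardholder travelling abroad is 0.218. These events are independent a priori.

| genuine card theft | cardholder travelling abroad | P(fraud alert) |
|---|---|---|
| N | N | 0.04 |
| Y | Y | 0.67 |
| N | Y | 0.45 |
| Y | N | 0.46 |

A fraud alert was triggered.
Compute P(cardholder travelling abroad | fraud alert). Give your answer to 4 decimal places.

P(cardholder travelling abroad | fraud alert) ≈ 0.4807

Sum P(fraud alert|·) weighted by the priors over the 4 (genuine card theft, cardholder travelling abroad) configurations:
  P(fraud alert) = 0.04×0.73×0.782 + 0.45×0.73×0.218 + 0.46×0.27×0.782 + 0.67×0.27×0.218
        = 0.022834 + 0.071613 + 0.097124 + 0.039436 = 0.231007
Configurations with cardholder travelling abroad contribute 0.111049, so
  P(cardholder travelling abroad | fraud alert) = 0.111049 / 0.231007 ≈ 0.4807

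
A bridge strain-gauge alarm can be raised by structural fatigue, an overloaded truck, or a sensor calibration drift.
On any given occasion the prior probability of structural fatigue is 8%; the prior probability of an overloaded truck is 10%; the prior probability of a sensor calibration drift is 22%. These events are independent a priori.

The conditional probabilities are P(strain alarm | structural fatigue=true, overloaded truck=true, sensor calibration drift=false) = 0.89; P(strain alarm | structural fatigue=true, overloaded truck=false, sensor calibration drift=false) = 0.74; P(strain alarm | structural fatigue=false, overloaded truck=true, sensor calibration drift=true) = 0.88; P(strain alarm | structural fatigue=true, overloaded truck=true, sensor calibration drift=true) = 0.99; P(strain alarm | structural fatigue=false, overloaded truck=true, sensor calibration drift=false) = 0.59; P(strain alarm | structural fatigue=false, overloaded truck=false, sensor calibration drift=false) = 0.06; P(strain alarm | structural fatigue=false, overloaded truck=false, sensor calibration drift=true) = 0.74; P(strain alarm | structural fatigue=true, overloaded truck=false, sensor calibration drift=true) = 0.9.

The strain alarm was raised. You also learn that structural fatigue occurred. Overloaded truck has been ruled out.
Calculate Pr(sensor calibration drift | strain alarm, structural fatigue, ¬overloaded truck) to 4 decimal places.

Weight on sensor calibration drift=true, given the evidence: 0.9·0.22 = 0.198000
The normalizing constant is 0.74·0.78 + 0.9·0.22 = 0.775200
P(sensor calibration drift | strain alarm, structural fatigue, ¬overloaded truck) = 0.198000/0.775200 ≈ 0.2554

Pr(sensor calibration drift | strain alarm, structural fatigue, ¬overloaded truck) ≈ 0.2554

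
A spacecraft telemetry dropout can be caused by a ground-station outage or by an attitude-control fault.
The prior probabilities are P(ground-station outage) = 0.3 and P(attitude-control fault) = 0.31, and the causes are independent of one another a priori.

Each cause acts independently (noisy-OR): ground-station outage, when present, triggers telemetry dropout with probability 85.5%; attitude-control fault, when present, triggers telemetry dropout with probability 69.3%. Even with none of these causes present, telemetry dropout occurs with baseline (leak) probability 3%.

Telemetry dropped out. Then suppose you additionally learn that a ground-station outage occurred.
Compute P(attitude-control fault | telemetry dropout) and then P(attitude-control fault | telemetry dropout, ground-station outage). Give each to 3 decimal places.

Under noisy-OR, P(telemetry dropout | causes) = 1 − (1−0.03)·∏(1−qᵢ) over the active causes.
P(telemetry dropout) = 0.03·0.7·0.69 + 0.70221·0.7·0.31 + 0.85935·0.3·0.69 + 0.95682·0.3·0.31 = 0.014490 + 0.152380 + 0.177885 + 0.088984 = 0.433739
The attitude-control fault-present share is 0.152380 + 0.088984 = 0.241364.
Hence the posterior is 0.241364/0.433739 ≈ 0.556.

Now also conditioning on ground-station outage=true:
Enumerate both values of attitude-control fault and weight by the priors:
  P(telemetry dropout | ground-station outage) = 0.85935*0.69 + 0.95682*0.31
        = 0.592951 + 0.296614 = 0.889565
Keeping only the attitude-control fault-present terms gives 0.296614, so
  P(attitude-control fault | telemetry dropout, ground-station outage) = 0.296614 / 0.889565 ≈ 0.333

P(attitude-control fault | telemetry dropout) ≈ 0.556; P(attitude-control fault | telemetry dropout, ground-station outage) ≈ 0.333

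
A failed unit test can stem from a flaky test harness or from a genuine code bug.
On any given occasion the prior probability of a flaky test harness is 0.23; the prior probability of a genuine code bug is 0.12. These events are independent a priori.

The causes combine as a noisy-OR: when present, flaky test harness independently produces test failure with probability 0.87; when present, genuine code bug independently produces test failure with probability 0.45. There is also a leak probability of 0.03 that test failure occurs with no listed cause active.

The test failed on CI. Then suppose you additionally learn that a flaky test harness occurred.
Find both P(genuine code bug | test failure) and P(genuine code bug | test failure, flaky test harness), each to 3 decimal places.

Under noisy-OR, P(test failure | causes) = 1 − (1−0.03)·∏(1−qᵢ) over the active causes.
Weight on genuine code bug=true, given the evidence: 0.043105 + 0.025686 = 0.068791
Normalizer over all consistent configurations: 0.03×0.77×0.88 + 0.4665×0.77×0.12 + 0.8739×0.23×0.88 + 0.930645×0.23×0.12 = 0.265996
P(genuine code bug | test failure) = 0.068791/0.265996 ≈ 0.259

With the extra evidence:
P(test failure | flaky test harness) = 0.8739*0.88 + 0.930645*0.12 = 0.769032 + 0.111677 = 0.880709
The genuine code bug-present share is 0.930645*0.12 = 0.111677.
P(genuine code bug | test failure, flaky test harness) = 0.111677 / 0.880709 ≈ 0.127
— flaky test harness explains away the evidence for genuine code bug.

P(genuine code bug | test failure) ≈ 0.259; P(genuine code bug | test failure, flaky test harness) ≈ 0.127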